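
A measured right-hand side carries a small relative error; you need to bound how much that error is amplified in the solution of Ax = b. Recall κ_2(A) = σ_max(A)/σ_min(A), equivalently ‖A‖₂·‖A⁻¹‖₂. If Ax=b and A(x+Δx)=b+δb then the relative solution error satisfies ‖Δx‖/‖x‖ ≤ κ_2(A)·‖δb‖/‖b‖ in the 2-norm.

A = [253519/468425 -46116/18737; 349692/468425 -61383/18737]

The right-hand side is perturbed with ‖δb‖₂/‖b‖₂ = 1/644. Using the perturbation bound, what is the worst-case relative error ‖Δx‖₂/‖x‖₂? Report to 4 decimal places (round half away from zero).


0.4258

AᵀA = [7462255129/8776879225 -6631285248/1755375845; -6631285248/1755375845 5894558145/351075169]; tr = 92103634/5221225, det = 21609/5221225
char-poly roots: 441/25 and 49/208849
κ_2(A) = √(λ_max/λ_min) = √((441/25) / (49/208849)) = 274.2000
κ_2(A)·‖δb‖/‖b‖ = 0.4258


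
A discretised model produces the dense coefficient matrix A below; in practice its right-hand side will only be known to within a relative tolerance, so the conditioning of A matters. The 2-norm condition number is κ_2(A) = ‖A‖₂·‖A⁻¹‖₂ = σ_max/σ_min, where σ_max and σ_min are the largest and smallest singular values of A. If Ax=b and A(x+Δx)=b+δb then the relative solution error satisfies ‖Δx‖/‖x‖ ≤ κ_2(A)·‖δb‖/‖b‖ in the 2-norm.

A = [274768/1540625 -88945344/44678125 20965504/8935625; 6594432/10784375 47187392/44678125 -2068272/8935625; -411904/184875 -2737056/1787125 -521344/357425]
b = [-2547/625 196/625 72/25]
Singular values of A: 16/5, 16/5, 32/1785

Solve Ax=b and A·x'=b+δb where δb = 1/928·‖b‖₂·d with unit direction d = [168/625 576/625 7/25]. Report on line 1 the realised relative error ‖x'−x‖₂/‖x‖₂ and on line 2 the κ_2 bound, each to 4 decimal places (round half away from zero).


from the listed singular values, σ₁ = 16/5, σ_n = 32/1785
κ_2(A) = (16/5) / (32/1785) = 178.5000
worst-case relative error ≤ 178.5000 × 1/928 = 0.1923
solve Ax = b  →  x = [-0.6789 0.3939 -1.3511]
‖b‖₂ = 5.0000 and ‖x‖₂ = 1.5625
Δx = A⁻¹·δb where δb = 1/928·5.0000·d; ‖Δx‖ = 0.3005
relative error = 0.1923
tightness: 0.1923 against a bound of 0.1923; the bound is attained (ratio 1)

0.1923
0.1923


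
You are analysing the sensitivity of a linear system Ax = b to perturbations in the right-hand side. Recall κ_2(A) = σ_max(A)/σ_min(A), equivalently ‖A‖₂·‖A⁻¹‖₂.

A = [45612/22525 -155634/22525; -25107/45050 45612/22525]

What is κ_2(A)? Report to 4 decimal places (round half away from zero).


225.2500

form AᵀA = [71617437/16236020 -61370946/4059005; -61370946/4059005 210419172/4059005] with trace 182658825/3247204 and determinant 50625/811801
solving λ² − 182658825/3247204·λ + 50625/811801 = 0 gives λ = 225/4, 900/811801
κ = σ_max/σ_min = (15/2)/(30/901) = 225.2500


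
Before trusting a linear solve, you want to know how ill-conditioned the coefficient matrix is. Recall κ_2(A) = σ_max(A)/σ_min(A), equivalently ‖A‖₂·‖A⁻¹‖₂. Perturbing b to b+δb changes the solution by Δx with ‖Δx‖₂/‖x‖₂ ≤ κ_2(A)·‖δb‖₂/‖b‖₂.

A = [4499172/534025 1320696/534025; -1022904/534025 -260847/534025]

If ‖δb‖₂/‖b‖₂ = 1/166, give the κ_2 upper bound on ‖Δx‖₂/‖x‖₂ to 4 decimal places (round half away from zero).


AᵀA = [506576592/6786025 147742056/6786025; 147742056/6786025 43123833/6786025]; tr = 21988017/271441, det = 104976/271441
eigenvalues of AᵀA: λ = (tr ± √(tr²−4·det))/2 = 81, 1296/271441
so κ_2 = √(81 / (1296/271441)) = 130.2500
worst-case relative error ≤ 130.2500 × 1/166 = 0.7846

0.7846


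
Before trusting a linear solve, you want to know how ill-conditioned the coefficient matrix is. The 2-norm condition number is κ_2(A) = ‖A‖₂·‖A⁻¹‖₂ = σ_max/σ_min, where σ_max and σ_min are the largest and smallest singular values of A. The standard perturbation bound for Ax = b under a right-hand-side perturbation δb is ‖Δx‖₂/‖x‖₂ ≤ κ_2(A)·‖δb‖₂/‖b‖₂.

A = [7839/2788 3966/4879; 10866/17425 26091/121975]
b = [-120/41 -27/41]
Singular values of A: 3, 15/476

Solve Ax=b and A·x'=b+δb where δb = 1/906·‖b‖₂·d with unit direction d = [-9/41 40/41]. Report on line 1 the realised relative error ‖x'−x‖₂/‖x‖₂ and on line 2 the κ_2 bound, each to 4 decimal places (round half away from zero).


0.1051
0.1051

σ_max = 3, σ_min = 15/476
κ = σ_max/σ_min = 3/(15/476) = 95.2000
worst-case relative error ≤ 95.2000 × 1/906 = 0.1051
solve Ax = b  →  x = [-0.9600 -0.2800]
2-norm of b is 3.0000; of x, 1.0000
with δb = [-0.0007 0.0032], A·Δx = δb → ‖Δx‖ = 0.1051
relative error = 0.1051
so the bound is sharp here: realised error equals the bound


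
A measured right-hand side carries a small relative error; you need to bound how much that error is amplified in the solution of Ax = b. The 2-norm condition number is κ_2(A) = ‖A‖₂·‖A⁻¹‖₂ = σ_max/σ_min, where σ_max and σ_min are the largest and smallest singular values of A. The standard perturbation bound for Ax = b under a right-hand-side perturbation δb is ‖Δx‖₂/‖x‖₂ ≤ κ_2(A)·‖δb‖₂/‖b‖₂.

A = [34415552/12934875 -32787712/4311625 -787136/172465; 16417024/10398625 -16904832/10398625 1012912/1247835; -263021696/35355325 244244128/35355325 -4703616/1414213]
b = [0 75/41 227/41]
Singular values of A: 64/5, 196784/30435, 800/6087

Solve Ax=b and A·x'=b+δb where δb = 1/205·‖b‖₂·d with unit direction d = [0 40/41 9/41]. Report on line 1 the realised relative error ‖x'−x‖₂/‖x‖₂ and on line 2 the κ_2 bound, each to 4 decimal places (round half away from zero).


from the listed singular values, σ₁ = 64/5, σ_n = 800/6087
κ_2(A) = (64/5) / (800/6087) = 97.3920
perturbation bound = 97.3920·1/205 = 0.4751
solve Ax = b  →  x = [-16.4748 -11.9655 10.3324]
2-norm of b is 5.8310; of x, 22.8331
Δx = A⁻¹·δb where δb = 1/205·5.8310·d; ‖Δx‖ = 0.2164
relative error = 0.0095
realised/bound (from unrounded values) ≈ 0.0200

0.0095
0.4751


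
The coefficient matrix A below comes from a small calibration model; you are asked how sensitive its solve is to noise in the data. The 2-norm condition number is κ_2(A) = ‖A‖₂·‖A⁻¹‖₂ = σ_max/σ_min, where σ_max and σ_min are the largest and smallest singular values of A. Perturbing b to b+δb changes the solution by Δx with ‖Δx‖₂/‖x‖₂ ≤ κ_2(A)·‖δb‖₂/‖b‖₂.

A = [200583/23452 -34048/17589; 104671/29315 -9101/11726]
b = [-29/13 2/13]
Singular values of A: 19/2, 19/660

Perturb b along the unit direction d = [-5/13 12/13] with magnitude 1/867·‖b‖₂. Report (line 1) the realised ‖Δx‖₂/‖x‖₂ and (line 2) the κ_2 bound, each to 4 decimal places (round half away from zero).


0.0026
0.3806

σ_max = 19/2, σ_min = 19/660
κ = σ_max/σ_min = (19/2)/(19/660) = 330.0000
bound on ‖Δx‖/‖x‖: κ·ε = 330.0000·1/867 = 0.3806
solve Ax = b  →  x = [7.4198 33.9358]
‖b‖ = 2.2361, ‖x‖ = 34.7375
Δx = A⁻¹·δb where δb = 1/867·2.2361·d; ‖Δx‖ = 0.0896
dividing the unrounded norms, ‖Δx‖/‖x‖ = 0.0026
realised/bound (from unrounded values) ≈ 0.0068


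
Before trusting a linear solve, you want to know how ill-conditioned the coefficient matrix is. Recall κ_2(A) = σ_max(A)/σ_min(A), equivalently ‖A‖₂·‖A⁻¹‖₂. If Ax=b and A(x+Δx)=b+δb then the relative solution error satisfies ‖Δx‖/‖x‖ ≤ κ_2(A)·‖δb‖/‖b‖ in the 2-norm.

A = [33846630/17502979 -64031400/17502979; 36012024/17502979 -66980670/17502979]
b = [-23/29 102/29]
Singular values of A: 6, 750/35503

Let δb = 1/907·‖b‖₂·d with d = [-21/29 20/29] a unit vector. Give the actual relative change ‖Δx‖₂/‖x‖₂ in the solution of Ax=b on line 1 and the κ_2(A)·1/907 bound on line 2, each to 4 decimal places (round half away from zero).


0.0013
0.3131

from the listed singular values, σ₁ = 6, σ_n = 750/35503
κ_2(A) = 6 / (750/35503) = 284.0240
κ_2(A)·‖δb‖/‖b‖ = 0.3131
solve Ax = b  →  x = [125.4616 66.5351]
‖b‖ = 3.6056, ‖x‖ = 142.0124
re-solving with b+δb shifts x by Δx of norm 0.1882
relative error = 0.0013
so the bound overstates the realised error by a factor of ≈ 236.3229 (computed from the unrounded values)


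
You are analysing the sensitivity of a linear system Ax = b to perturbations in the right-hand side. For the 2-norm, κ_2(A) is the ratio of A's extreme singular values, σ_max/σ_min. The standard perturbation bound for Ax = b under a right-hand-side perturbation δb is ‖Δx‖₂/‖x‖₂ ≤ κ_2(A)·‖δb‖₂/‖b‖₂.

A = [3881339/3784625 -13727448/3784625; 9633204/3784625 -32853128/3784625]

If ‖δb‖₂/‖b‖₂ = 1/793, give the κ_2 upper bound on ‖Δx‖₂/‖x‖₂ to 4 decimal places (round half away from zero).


AᵀA = [638245039873/84753765625 -2187939428136/84753765625; -2187939428136/84753765625 7501602650752/84753765625]; tr = 2604751261/27121205, det = 368947264/3390150625
solving λ² − 2604751261/27121205·λ + 368947264/3390150625 = 0 gives λ = 2401/25, 153664/135606025
κ_2(A) = √(λ_max/λ_min) = √((2401/25) / (153664/135606025)) = 291.1250
worst-case relative error ≤ 291.1250 × 1/793 = 0.3671

0.3671


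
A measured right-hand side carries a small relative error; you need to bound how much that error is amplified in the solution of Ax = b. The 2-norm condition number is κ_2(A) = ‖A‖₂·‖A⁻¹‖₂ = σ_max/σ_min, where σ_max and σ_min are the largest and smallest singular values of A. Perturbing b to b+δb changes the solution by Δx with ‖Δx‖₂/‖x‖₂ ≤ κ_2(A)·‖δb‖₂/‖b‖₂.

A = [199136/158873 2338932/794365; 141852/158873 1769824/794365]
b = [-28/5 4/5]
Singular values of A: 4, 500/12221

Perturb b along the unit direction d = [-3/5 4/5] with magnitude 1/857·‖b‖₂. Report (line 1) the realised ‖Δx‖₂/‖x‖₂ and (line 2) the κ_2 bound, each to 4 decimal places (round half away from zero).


from the listed singular values, σ₁ = 4, σ_n = 500/12221
κ = σ_max/σ_min = 4/(500/12221) = 97.7680
perturbation bound = 97.7680·1/857 = 0.1141
solve Ax = b  →  x = [-90.6320 36.6800]
‖b‖₂ = 5.6569 and ‖x‖₂ = 97.7731
re-solving with b+δb shifts x by Δx of norm 0.1613
relative error = 0.0017
so the bound overstates the realised error by a factor of ≈ 69.1360 (computed from the unrounded values)

0.0017
0.1141


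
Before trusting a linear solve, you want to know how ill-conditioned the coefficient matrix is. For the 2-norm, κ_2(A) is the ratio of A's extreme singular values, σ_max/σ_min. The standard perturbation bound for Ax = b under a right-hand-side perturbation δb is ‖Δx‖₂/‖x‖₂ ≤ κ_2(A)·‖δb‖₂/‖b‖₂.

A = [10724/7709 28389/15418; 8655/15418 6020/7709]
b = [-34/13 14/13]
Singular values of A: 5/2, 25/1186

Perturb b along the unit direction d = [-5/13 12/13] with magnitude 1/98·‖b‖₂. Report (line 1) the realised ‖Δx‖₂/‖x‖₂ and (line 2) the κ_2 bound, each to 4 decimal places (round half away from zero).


σ_max = 5/2, σ_min = 25/1186
κ = σ_max/σ_min = (5/2)/(25/1186) = 118.6000
κ_2(A)·‖δb‖/‖b‖ = 1.2102
solve Ax = b  →  x = [-76.3840 56.2880]
2-norm of b is 2.8284; of x, 94.8834
re-solving with b+δb shifts x by Δx of norm 1.3692
relative error = 0.0144
realised/bound (from unrounded values) ≈ 0.0119

0.0144
1.2102


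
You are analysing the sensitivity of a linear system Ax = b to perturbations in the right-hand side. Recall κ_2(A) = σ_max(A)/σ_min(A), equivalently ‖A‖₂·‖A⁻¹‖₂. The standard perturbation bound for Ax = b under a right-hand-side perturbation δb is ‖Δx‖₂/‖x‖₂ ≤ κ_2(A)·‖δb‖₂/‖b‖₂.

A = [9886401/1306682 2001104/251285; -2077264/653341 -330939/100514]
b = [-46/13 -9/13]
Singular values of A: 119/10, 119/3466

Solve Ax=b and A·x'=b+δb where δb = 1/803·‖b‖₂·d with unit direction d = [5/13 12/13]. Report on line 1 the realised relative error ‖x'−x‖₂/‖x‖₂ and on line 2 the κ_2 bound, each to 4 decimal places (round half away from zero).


0.0022
0.4316

σ_max = 119/10, σ_min = 119/3466
condition number: (119/10) ÷ (119/3466) = 346.6000
perturbation bound = 346.6000·1/803 = 0.4316
solve Ax = b  →  x = [42.0087 -40.3564]
2-norm of b is 3.6056; of x, 58.2526
with δb = [0.0017 0.0041], A·Δx = δb → ‖Δx‖ = 0.1308
dividing the unrounded norms, ‖Δx‖/‖x‖ = 0.0022
tightness: 0.0022 against a bound of 0.4316 (unrounded ratio ≈ 0.0052)


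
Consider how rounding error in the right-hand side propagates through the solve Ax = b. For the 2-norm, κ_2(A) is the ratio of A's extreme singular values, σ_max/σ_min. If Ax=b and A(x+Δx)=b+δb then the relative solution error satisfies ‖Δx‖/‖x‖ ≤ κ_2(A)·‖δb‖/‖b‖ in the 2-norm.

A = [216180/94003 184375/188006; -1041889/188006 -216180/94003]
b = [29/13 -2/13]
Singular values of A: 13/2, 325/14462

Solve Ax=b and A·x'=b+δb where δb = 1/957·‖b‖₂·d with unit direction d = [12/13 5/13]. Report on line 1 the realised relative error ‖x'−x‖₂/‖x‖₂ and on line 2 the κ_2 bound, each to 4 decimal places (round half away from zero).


0.0012
0.3022

σ_max = 13/2, σ_min = 325/14462
condition number: (13/2) ÷ (325/14462) = 289.2400
κ_2(A)·‖δb‖/‖b‖ = 0.3022
solve Ax = b  →  x = [-34.0876 82.2102]
2-norm of b is 2.2361; of x, 88.9971
Δx = A⁻¹·δb where δb = 1/957·2.2361·d; ‖Δx‖ = 0.1040
realised ‖Δx‖/‖x‖ = 0.0012
so the bound overstates the realised error by a factor of ≈ 258.7045 (computed from the unrounded values)


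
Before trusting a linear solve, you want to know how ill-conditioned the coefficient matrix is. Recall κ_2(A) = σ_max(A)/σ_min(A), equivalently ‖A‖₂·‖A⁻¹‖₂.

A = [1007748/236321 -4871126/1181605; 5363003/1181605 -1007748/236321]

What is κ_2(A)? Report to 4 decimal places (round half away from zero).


M = AᵀA = [64388468449/1660155025 -12263285412/332031005; -12263285412/332031005 58402817236/1660155025]. tr(M)=29201257/394805, det(M)=13675204/49350625
eigenvalues of AᵀA: λ = (tr ± √(tr²−4·det))/2 = 1849/25, 7396/1974025
κ_2(A) = √(λ_max/λ_min) = √((1849/25) / (7396/1974025)) = 140.5000

140.5000


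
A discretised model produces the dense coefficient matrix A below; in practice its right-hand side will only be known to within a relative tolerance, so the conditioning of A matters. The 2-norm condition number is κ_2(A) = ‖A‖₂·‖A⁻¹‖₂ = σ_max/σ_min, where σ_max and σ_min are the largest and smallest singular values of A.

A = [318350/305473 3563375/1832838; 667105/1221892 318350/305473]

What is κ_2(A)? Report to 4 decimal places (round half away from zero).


M = AᵀA = [7150784225/5166159376 5027542375/1937309766; 5027542375/1937309766 56560980625/11623858596]. tr(M)=1005539725/160883856, det(M)=390625/643535424
λ_max, λ_min = (1005539725/160883856 ± √1011047293296825625/25883615121428736)/2 = 25/4, 15625/160883856
so κ_2 = √((25/4) / (15625/160883856)) = 253.6800

253.6800


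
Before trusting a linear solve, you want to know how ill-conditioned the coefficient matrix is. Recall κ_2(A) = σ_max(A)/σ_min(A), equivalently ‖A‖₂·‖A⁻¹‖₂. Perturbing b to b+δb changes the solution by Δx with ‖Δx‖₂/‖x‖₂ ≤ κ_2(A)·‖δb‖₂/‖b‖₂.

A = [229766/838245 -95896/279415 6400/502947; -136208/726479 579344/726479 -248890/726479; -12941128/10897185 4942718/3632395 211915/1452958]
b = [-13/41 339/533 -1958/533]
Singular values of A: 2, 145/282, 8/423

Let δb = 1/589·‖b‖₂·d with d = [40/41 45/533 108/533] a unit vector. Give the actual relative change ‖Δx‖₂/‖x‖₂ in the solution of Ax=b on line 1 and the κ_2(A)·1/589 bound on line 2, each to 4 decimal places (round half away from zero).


0.0063
0.1795

largest singular value 2, smallest 8/423
condition number: 2 ÷ (8/423) = 105.7500
bound on ‖Δx‖/‖x‖: κ·ε = 105.7500·1/589 = 0.1795
solve Ax = b  →  x = [-27.5850 -22.5638 -39.2822]
2-norm of b is 3.7417; of x, 53.0391
Δx = A⁻¹·δb where δb = 1/589·3.7417·d; ‖Δx‖ = 0.3359
relative error = 0.0063
realised/bound (from unrounded values) ≈ 0.0353


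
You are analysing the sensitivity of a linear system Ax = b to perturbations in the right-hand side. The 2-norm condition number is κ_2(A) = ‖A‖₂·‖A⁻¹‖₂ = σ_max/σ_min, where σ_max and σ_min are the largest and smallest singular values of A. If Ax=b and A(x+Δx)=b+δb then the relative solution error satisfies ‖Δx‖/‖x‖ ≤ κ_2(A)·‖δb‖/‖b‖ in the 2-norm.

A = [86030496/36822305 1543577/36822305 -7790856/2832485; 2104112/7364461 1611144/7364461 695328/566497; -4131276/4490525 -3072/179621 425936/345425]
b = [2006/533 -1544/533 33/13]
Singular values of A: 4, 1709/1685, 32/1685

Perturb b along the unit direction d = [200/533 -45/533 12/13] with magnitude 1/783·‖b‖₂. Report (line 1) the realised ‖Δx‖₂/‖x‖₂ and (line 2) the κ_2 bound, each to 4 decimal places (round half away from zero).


0.0017
0.2690

σ_max = 4, σ_min = 32/1685
κ = σ_max/σ_min = 4/(32/1685) = 210.6250
κ_2(A)·‖δb‖/‖b‖ = 0.2690
solve Ax = b  →  x = [35.8988 -205.9207 25.9866]
2-norm of b is 5.3852; of x, 210.6356
re-solving with b+δb shifts x by Δx of norm 0.3621
relative error = 0.0017
so the bound overstates the realised error by a factor of ≈ 156.4562 (computed from the unrounded values)


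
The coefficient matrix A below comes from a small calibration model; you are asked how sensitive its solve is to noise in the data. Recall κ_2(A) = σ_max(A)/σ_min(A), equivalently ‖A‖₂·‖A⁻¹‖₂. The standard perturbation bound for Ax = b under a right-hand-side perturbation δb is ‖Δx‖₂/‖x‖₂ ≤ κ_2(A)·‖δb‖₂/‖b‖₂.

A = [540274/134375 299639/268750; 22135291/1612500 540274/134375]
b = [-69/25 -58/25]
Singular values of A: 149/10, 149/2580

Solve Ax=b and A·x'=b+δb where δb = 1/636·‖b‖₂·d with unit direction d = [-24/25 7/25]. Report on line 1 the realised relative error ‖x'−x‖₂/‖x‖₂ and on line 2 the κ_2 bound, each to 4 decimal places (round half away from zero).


0.0028
0.4057

σ_max = 149/10, σ_min = 149/2580
κ = σ_max/σ_min = (149/10)/(149/2580) = 258.0000
bound on ‖Δx‖/‖x‖: κ·ε = 258.0000·1/636 = 0.4057
solve Ax = b  →  x = [-9.8899 33.1893]
2-norm of b is 3.6056; of x, 34.6315
δb = ε·‖b‖·d = [-0.0054 0.0016]; solving A·Δx = δb gives ‖Δx‖ = 0.0982
relative error = 0.0028
so the bound overstates the realised error by a factor of ≈ 143.1151 (computed from the unrounded values)


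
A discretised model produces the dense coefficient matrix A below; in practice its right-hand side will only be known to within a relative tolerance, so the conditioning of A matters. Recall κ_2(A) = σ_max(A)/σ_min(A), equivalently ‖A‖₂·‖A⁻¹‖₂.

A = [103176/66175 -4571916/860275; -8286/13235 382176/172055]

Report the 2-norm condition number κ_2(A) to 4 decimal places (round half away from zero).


264.7000

AᵀA = [12361731876/4379130625 -42375366432/4379130625; -42375366432/4379130625 145289220624/4379130625]; tr = 252241524/7006609, det = 129600/7006609
eigenvalues of AᵀA: λ = (tr ± √(tr²−4·det))/2 = 36, 3600/7006609
so κ_2 = √(36 / (3600/7006609)) = 264.7000


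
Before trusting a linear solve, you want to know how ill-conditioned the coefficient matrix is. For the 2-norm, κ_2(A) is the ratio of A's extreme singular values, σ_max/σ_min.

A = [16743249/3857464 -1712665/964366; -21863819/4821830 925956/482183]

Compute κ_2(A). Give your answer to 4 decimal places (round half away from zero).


M = AᵀA = [17427865608961/442331406400 -363064634757/22116570320; -363064634757/22116570320 7565754409/1105828516]. tr(M)=121030576169/2617345600, det(M)=2088025/26173456
eigenvalues of AᵀA: λ = (tr ± √(tr²−4·det))/2 = 1156/25, 180625/104693824
κ = σ_max/σ_min = (34/5)/(425/10232) = 163.7120

163.7120


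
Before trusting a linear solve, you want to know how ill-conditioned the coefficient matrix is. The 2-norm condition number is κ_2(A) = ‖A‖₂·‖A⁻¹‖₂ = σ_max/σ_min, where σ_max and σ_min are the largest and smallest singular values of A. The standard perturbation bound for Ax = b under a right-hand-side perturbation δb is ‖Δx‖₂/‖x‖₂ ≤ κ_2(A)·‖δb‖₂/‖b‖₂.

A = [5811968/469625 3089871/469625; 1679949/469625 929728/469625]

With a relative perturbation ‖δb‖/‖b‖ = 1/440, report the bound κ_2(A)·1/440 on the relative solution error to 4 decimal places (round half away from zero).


form AᵀA = [58561921081/352876225 1249288128/14115049; 1249288128/14115049 16658715121/352876225] with trace 260279018/1221025 and determinant 28398241/30525625
solving λ² − 260279018/1221025·λ + 28398241/30525625 = 0 gives λ = 5329/25, 5329/1221025
σ_max=√(5329/25)=(73/5), σ_min=√(5329/1221025)=(73/1105) → κ = 221.0000
perturbation bound = 221.0000·1/440 = 0.5023

0.5023


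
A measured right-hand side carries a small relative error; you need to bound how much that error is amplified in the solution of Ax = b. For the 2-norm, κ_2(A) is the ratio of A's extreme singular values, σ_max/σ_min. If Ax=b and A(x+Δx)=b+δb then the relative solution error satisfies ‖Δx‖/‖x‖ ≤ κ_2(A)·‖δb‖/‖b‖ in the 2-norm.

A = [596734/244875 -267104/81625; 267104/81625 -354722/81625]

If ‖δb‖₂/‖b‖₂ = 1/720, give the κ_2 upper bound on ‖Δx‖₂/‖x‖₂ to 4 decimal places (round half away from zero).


0.5442

form AᵀA = [39927695524/2398550625 -17745321344/799516875; -17745321344/799516875 7886889764/266505625] with trace 4436388136/95942025 and determinant 1336336/95942025
λ_max, λ_min = (4436388136/95942025 ± √19681026850113872896/9204872161100625)/2 = 1156/25, 1156/3837681
so κ_2 = √((1156/25) / (1156/3837681)) = 391.8000
bound on ‖Δx‖/‖x‖: κ·ε = 391.8000·1/720 = 0.5442


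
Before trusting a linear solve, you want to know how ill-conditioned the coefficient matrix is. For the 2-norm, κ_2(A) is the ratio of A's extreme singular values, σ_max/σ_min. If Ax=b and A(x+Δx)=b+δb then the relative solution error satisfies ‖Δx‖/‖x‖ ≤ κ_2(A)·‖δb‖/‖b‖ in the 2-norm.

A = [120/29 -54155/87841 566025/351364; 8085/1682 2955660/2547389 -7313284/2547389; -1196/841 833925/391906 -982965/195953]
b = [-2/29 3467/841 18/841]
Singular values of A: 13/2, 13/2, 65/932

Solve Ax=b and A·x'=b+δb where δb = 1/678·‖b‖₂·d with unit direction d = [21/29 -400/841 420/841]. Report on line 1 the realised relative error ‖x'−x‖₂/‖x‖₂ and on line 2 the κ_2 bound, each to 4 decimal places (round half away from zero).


0.0030
0.1375

largest singular value 13/2, smallest 65/932
κ = σ_max/σ_min = (13/2)/(65/932) = 93.2000
bound on ‖Δx‖/‖x‖: κ·ε = 93.2000·1/678 = 0.1375
solve Ax = b  →  x = [0.4615 -26.3527 -11.3136]
2-norm of b is 4.1231; of x, 28.6823
δb = ε·‖b‖·d = [0.0044 -0.0029 0.0030]; solving A·Δx = δb gives ‖Δx‖ = 0.0872
dividing the unrounded norms, ‖Δx‖/‖x‖ = 0.0030
so the bound overstates the realised error by a factor of ≈ 45.2171 (computed from the unrounded values)


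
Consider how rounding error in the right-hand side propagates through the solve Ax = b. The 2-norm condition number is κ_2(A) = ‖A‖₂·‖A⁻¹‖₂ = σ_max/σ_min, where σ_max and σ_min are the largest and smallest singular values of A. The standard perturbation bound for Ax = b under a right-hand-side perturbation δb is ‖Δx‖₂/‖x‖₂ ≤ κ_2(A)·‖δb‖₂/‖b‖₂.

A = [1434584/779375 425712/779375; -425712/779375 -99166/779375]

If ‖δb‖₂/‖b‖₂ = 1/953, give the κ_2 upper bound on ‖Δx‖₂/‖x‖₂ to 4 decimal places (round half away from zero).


0.0654

M = AᵀA = [3582819136/971880625 1044697248/971880625; 1044697248/971880625 305703364/971880625]. tr(M)=6221636/1555009, det(M)=6400/1555009
char-poly roots: 4 and 1600/1555009
κ_2(A) = √(λ_max/λ_min) = √(4 / (1600/1555009)) = 62.3500
worst-case relative error ≤ 62.3500 × 1/953 = 0.0654


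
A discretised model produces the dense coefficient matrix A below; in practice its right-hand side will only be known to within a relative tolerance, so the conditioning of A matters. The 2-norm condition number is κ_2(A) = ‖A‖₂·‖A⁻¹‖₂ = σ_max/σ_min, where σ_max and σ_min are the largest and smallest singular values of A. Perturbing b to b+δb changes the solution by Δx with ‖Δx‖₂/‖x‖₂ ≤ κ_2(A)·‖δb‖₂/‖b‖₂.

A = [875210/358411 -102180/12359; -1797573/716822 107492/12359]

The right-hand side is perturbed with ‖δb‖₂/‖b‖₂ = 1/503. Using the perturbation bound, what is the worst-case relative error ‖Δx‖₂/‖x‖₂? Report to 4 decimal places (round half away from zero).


M = AᵀA = [7485420769/610979524 -6415217802/152744881; -6415217802/152744881 21995282464/152744881]. tr(M)=95466550625/610979524, det(M)=39062500/152744881
λ_max, λ_min = (95466550625/610979524 ± √9113480426033187890625/373295978747266576)/2 = 625/4, 250000/152744881
so κ_2 = √((625/4) / (250000/152744881)) = 308.9750
worst-case relative error ≤ 308.9750 × 1/503 = 0.6143

0.6143


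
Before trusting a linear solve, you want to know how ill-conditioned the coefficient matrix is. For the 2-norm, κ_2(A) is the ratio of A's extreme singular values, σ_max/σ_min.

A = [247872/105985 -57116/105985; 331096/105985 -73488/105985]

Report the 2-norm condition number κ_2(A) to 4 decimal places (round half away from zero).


258.5000

M = AᵀA = [6842603584/449312809 -1539561600/449312809; -1539561600/449312809 346508944/449312809]. tr(M)=4276688/267289, det(M)=1024/267289
eigenvalues of AᵀA: λ = (tr ± √(tr²−4·det))/2 = 16, 64/267289
κ = σ_max/σ_min = 4/(8/517) = 258.5000


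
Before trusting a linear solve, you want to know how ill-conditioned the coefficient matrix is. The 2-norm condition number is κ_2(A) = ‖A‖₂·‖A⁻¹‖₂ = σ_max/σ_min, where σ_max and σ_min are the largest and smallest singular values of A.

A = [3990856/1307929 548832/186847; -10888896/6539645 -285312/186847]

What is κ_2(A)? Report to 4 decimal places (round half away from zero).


99.4875

form AᵀA = [1788032340544/147982549225 48644567808/4228072835; 48644567808/4228072835 1323942912/120802081] with trace 4054533184/175960225 and determinant 9437184/175960225
solving λ² − 4054533184/175960225·λ + 9437184/175960225 = 0 gives λ = 576/25, 16384/7038409
σ_max=√(576/25)=(24/5), σ_min=√(16384/7038409)=(128/2653) → κ = 99.4875


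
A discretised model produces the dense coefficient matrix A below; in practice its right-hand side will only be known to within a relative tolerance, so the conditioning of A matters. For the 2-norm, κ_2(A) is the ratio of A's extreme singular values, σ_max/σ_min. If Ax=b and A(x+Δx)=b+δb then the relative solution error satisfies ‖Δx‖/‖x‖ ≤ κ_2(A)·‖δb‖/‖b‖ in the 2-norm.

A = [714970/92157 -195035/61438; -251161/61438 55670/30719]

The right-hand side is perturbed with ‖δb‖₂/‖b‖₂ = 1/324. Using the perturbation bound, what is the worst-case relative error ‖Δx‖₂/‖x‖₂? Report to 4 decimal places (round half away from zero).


0.2574

AᵀA = [9039671401/117548964 -313824520/9795747; -313824520/9795747 174516425/13060996]; tr = 31391477/347778, det = 3258025/2782224
solving λ² − 31391477/347778·λ + 3258025/2782224 = 0 gives λ = 361/4, 9025/695556
κ_2(A) = √(λ_max/λ_min) = √((361/4) / (9025/695556)) = 83.4000
perturbation bound = 83.4000·1/324 = 0.2574


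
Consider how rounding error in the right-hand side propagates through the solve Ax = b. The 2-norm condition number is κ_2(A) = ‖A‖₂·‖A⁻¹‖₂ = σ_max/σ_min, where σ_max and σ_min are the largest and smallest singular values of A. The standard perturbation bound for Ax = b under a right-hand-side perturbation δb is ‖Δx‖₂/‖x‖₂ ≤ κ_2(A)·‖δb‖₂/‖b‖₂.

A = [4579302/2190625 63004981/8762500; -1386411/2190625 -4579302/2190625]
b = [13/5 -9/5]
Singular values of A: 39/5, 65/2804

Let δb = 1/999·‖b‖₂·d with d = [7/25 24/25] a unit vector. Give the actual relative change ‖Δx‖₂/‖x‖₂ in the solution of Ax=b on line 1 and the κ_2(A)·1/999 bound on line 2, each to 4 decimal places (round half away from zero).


σ_max = 39/5, σ_min = 65/2804
condition number: (39/5) ÷ (65/2804) = 336.4800
κ_2(A)·‖δb‖/‖b‖ = 0.3368
solve Ax = b  →  x = [41.5206 -11.7095]
2-norm of b is 3.1623; of x, 43.1402
re-solving with b+δb shifts x by Δx of norm 0.1366
dividing the unrounded norms, ‖Δx‖/‖x‖ = 0.0032
so the bound overstates the realised error by a factor of ≈ 106.4085 (computed from the unrounded values)

0.0032
0.3368


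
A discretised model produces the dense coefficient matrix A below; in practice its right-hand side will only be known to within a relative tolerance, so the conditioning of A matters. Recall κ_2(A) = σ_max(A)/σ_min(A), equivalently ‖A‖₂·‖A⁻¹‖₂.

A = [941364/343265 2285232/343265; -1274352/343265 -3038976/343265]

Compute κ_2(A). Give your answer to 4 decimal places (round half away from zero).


330.0625

M = AᵀA = [7723505232/362556493 18535262400/362556493; 18535262400/362556493 44485108992/362556493]. tr(M)=4016047248/27888961, det(M)=5308416/27888961
char-poly roots: 144 and 36864/27888961
κ = σ_max/σ_min = 12/(192/5281) = 330.0625


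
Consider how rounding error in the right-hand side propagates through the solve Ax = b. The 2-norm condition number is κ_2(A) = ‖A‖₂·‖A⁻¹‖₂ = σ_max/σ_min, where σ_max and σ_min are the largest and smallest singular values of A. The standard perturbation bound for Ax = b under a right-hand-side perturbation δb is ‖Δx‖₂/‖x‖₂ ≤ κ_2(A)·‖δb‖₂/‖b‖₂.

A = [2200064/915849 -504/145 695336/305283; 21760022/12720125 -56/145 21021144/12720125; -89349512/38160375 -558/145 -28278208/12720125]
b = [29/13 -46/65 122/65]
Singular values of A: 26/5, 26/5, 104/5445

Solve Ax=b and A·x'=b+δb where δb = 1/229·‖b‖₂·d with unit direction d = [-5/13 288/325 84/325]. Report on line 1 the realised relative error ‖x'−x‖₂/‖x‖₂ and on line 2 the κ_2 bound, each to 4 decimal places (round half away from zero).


0.0131
1.1889

from the listed singular values, σ₁ = 26/5, σ_n = 104/5445
condition number: (26/5) ÷ (104/5445) = 272.2500
bound on ‖Δx‖/‖x‖: κ·ε = 272.2500·1/229 = 1.1889
solve Ax = b  →  x = [36.0978 -0.5438 -37.9219]
2-norm of b is 3.0000; of x, 52.3586
Δx = A⁻¹·δb where δb = 1/229·3.0000·d; ‖Δx‖ = 0.6859
dividing the unrounded norms, ‖Δx‖/‖x‖ = 0.0131
tightness: 0.0131 against a bound of 1.1889 (unrounded ratio ≈ 0.0110)


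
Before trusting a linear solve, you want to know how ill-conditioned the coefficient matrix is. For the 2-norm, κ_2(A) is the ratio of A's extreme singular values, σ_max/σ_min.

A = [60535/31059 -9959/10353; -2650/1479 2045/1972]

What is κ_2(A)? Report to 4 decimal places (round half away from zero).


form AᵀA = [472925/67473 -167915/44982; -167915/44982 239993/119952] with trace 572161/63504 and determinant 625/7056
eigenvalues of AᵀA: λ = (tr ± √(tr²−4·det))/2 = 9, 625/63504
so κ_2 = √(9 / (625/63504)) = 30.2400

30.2400


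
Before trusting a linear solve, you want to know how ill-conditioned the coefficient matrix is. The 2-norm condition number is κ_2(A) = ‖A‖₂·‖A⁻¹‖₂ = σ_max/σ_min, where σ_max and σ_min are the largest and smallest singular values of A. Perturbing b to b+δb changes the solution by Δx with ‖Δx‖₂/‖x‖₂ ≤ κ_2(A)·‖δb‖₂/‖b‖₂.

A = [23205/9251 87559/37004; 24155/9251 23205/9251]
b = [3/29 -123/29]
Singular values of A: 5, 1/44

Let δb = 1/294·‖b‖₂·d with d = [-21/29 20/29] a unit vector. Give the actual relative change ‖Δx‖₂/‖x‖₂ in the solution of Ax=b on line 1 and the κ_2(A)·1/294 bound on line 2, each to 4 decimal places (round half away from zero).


σ_max = 5, σ_min = 1/44
κ = σ_max/σ_min = 5/(1/44) = 220.0000
perturbation bound = 220.0000·1/294 = 0.7483
solve Ax = b  →  x = [90.6000 -96.0000]
‖b‖₂ = 4.2426 and ‖x‖₂ = 132.0014
δb = ε·‖b‖·d = [-0.0104 0.0100]; solving A·Δx = δb gives ‖Δx‖ = 0.6350
relative error = 0.0048
tightness: 0.0048 against a bound of 0.7483 (unrounded ratio ≈ 0.0064)

0.0048
0.7483


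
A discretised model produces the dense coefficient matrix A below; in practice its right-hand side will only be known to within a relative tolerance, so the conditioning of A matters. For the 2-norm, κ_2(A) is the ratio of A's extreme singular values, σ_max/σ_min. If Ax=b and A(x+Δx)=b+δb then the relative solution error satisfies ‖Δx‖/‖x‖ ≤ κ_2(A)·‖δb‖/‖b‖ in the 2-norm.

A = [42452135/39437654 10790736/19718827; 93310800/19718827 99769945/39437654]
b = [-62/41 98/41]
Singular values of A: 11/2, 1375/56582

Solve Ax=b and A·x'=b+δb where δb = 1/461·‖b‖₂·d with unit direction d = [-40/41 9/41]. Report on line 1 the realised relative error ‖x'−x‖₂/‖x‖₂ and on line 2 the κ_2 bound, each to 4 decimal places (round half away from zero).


0.0031
0.4910

from the listed singular values, σ₁ = 11/2, σ_n = 1375/56582
κ = σ_max/σ_min = (11/2)/(1375/56582) = 226.3280
κ_2(A)·‖δb‖/‖b‖ = 0.4910
solve Ax = b  →  x = [-38.4091 72.7897]
‖b‖₂ = 2.8284 and ‖x‖₂ = 82.3019
δb = ε·‖b‖·d = [-0.0060 0.0013]; solving A·Δx = δb gives ‖Δx‖ = 0.2525
dividing the unrounded norms, ‖Δx‖/‖x‖ = 0.0031
realised/bound (from unrounded values) ≈ 0.0062


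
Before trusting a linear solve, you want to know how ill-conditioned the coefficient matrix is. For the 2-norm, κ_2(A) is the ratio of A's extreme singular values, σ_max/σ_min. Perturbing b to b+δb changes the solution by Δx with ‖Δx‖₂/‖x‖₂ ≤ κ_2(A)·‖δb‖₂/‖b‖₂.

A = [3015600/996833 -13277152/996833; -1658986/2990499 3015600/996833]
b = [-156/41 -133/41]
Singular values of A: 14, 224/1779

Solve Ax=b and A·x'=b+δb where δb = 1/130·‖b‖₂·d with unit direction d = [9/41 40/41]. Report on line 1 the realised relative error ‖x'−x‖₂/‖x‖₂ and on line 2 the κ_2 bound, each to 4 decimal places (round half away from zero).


0.0096
0.8553

from the listed singular values, σ₁ = 14, σ_n = 224/1779
κ_2(A) = 14 / (224/1779) = 111.1875
bound on ‖Δx‖/‖x‖: κ·ε = 111.1875·1/130 = 0.8553
solve Ax = b  →  x = [-31.0401 -6.7644]
‖b‖₂ = 5.0000 and ‖x‖₂ = 31.7686
δb = ε·‖b‖·d = [0.0084 0.0375]; solving A·Δx = δb gives ‖Δx‖ = 0.3055
realised ‖Δx‖/‖x‖ = 0.0096
tightness: 0.0096 against a bound of 0.8553 (unrounded ratio ≈ 0.0112)


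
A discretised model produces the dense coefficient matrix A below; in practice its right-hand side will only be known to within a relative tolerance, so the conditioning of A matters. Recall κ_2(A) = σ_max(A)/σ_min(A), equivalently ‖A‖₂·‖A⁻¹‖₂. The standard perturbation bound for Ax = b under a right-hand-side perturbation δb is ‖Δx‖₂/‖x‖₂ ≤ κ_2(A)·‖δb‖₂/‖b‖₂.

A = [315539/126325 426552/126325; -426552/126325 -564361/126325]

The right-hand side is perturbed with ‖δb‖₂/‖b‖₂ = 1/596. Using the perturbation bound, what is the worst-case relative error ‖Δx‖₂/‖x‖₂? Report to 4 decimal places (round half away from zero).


0.3391

form AᵀA = [11260458769/638320225 15012924192/638320225; 15012924192/638320225 20017997881/638320225] with trace 1251138266/25532809 and determinant 1500625/25532809
λ_max, λ_min = (1251138266/25532809 ± √1565193699963464256/651924335430481)/2 = 49, 30625/25532809
σ_max=√49=7, σ_min=√(30625/25532809)=(175/5053) → κ = 202.1200
perturbation bound = 202.1200·1/596 = 0.3391


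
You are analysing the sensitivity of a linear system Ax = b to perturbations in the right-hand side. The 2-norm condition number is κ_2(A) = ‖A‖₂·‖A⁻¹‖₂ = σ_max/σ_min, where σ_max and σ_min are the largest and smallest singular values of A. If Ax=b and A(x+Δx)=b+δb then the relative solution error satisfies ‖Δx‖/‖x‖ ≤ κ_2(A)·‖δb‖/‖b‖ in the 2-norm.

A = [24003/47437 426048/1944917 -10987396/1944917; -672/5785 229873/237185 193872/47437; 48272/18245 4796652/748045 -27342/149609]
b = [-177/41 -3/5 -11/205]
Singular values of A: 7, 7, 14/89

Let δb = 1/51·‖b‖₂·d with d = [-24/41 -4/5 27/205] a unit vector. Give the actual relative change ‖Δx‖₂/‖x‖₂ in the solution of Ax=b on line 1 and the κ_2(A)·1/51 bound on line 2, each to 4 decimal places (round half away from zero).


0.0285
0.8725

σ_max = 7, σ_min = 14/89
κ = σ_max/σ_min = 7/(14/89) = 44.5000
perturbation bound = 44.5000·1/51 = 0.8725
solve Ax = b  →  x = [17.5495 -7.1908 2.0572]
‖b‖₂ = 4.3589 and ‖x‖₂ = 19.0768
δb = ε·‖b‖·d = [-0.0500 -0.0684 0.0113]; solving A·Δx = δb gives ‖Δx‖ = 0.5433
dividing the unrounded norms, ‖Δx‖/‖x‖ = 0.0285
realised/bound (from unrounded values) ≈ 0.0326


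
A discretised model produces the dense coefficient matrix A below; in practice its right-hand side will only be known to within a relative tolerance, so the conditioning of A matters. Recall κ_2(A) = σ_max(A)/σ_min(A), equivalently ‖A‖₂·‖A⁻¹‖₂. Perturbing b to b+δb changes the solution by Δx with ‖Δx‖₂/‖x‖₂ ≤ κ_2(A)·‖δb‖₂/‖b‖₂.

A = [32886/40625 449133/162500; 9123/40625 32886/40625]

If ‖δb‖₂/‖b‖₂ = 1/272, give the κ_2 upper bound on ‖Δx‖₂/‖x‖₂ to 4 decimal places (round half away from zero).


0.9559

M = AᵀA = [1863549/2640625 12776211/5281250; 12776211/5281250 350438841/42250000]. tr(M)=608409/67600, det(M)=81/67600
solving λ² − 608409/67600·λ + 81/67600 = 0 gives λ = 9, 9/67600
κ = σ_max/σ_min = 3/(3/260) = 260.0000
κ_2(A)·‖δb‖/‖b‖ = 0.9559


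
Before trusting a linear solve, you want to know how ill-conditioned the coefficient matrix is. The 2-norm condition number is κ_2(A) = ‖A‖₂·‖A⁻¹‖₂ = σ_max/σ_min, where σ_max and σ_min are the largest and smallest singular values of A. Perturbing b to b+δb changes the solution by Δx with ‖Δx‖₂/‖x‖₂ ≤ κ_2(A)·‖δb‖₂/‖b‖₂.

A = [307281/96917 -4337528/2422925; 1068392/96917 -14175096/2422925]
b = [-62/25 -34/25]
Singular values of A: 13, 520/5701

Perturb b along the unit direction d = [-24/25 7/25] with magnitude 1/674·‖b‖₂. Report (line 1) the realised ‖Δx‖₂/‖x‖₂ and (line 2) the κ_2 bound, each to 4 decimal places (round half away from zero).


σ_max = 13, σ_min = 520/5701
κ = σ_max/σ_min = 13/(520/5701) = 142.5250
bound on ‖Δx‖/‖x‖: κ·ε = 142.5250·1/674 = 0.2115
solve Ax = b  →  x = [10.1828 19.4197]
‖b‖₂ = 2.8284 and ‖x‖₂ = 21.9275
δb = ε·‖b‖·d = [-0.0040 0.0012]; solving A·Δx = δb gives ‖Δx‖ = 0.0460
relative error = 0.0021
so the bound overstates the realised error by a factor of ≈ 100.7829 (computed from the unrounded values)

0.0021
0.2115


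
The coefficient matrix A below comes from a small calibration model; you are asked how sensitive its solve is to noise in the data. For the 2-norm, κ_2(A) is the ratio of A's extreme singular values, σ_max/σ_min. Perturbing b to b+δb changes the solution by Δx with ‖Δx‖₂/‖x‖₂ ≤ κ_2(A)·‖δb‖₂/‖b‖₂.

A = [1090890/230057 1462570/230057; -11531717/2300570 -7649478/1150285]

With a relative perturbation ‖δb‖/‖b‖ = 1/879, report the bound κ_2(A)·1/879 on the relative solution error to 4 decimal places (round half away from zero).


0.4513

AᵀA = [299624965729/6293248900 99873225243/1573312225; 99873225243/1573312225 133165622824/1573312225]; tr = 33291498281/251729956, det = 6996025/62932489
eigenvalues of AᵀA: λ = (tr ± √(tr²−4·det))/2 = 529/4, 52900/62932489
κ_2(A) = √(λ_max/λ_min) = √((529/4) / (52900/62932489)) = 396.6500
bound on ‖Δx‖/‖x‖: κ·ε = 396.6500·1/879 = 0.4513
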